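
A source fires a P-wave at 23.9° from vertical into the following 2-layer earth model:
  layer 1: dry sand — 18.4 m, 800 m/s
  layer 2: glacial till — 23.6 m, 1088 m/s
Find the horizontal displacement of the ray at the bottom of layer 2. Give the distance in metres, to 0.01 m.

Ray parameter p = sin 23.9° / 800 m/s = 5.0643e-04 s/m.
Layer 1: θ = 23.90°; offset = 18.4·tan 23.90° = 8.1538 m.
Layer 2: sin θ = p·1088 = 0.5510 → θ = 33.44°; offset = 23.6·tan 33.44° = 15.5821 m.
Σ offsets = 23.7359 m.

23.74 m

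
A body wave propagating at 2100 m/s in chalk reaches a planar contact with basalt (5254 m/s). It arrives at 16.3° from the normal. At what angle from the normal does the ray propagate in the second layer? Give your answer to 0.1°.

Snell's law: sin θ₂ = (V₂/V₁)·sin θ₁ = (5254/2100)·sin 16.3° = 0.7022.
θ₂ = arcsin 0.7022 = 44.60° from the normal.

44.6°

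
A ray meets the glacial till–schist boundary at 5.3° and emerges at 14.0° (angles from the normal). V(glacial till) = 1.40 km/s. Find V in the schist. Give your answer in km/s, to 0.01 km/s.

Snell's law: sin 5.3°/V₁ = sin 14.0°/V₂.
V₂ = V₁·sin 14.0°/sin 5.3° = 1.40 × 2.6190 = 3.67 km/s.

3.67 km/s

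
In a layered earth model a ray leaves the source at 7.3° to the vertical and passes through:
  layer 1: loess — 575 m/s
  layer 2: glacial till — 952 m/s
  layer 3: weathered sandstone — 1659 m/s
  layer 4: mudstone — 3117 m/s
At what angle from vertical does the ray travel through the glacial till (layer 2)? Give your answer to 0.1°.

Snell's law across each interface conserves sin θ / V, so sin θ_2 = V_2·sin θ₁/V₁.
sin θ_2 = 952 × sin 7.3° / 575 = 0.2104.
θ_2 = arcsin 0.2104 = 12.14°.

12.1°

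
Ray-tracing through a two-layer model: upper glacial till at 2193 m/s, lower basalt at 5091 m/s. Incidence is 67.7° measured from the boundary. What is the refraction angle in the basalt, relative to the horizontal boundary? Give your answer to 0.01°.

28.25°

Angle from the normal: 90° − 67.7° = 22.3°.
sin θ₁/V₁ = sin θ₂/V₂ ⇒ sin θ₂ = 5091·sin 22.3°/2193 = 5091·0.3795/2193 = 0.8809.
θ₂ = arcsin 0.8809 = 61.75° from the normal.
From the interface: 90° − 61.75° = 28.25°.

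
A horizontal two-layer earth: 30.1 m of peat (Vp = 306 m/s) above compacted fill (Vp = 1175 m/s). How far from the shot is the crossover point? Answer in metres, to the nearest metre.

θ_c = arcsin(306/1175) = 15.10°, so cos θ_c = 0.9655 and tᵢ = 2h cos θ_c/V₁ = 0.1899 s.
At crossover x/V₁ = x/V₂ + tᵢ ⇒ x = tᵢ/(1/V₁ − 1/V₂) = 0.18994/(3.2680e-03 − 8.5106e-04) = 78.59 m.

79 m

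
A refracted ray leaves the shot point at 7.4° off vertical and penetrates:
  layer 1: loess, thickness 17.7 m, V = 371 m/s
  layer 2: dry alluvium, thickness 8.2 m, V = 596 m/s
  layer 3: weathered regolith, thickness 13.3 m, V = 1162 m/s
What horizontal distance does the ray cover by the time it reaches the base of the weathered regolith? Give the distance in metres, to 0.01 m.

Ray parameter p = sin 7.4° / 371 m/s = 3.4716e-04 s/m.
Layer 1: θ = 7.40°; offset = 17.7·tan 7.40° = 2.2988 m.
Layer 2: sin θ = p·596 = 0.2069 → θ = 11.94°; offset = 8.2·tan 11.94° = 1.7342 m.
Layer 3: sin θ = p·1162 = 0.4034 → θ = 23.79°; offset = 13.3·tan 23.79° = 5.8634 m.
Σ offsets = 9.8964 m.

9.90 m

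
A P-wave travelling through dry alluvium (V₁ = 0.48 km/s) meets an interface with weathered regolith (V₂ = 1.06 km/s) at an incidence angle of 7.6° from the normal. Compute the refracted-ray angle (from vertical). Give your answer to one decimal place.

Snell's law: sin θ₂ = (V₂/V₁)·sin θ₁ = (1.06/0.48)·sin 7.6° = 0.2921.
θ₂ = arcsin 0.2921 = 16.98° from the normal.

17.0°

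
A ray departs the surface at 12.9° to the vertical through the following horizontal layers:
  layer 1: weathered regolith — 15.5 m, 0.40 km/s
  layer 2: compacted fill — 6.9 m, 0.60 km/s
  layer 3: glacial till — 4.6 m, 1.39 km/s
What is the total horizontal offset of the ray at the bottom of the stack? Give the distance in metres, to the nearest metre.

12 m

p = sin θ₁/V₁ = sin 12.9°/0.40 = 5.5813e-01 s/km is conserved through the stack.
Layer 1: θ = 12.90°; offset = 15.5·tan 12.90° = 3.550 m.
Layer 2: sin θ = p·0.60 = 0.3349 → θ = 19.56°; offset = 6.9·tan 19.56° = 2.452 m.
Layer 3: sin θ = p·1.39 = 0.7758 → θ = 50.88°; offset = 4.6·tan 50.88° = 5.656 m.
Summing the layer offsets gives 11.658 m.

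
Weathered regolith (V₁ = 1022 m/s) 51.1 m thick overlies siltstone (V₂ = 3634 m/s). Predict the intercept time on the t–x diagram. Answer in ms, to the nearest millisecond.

tᵢ = 2h·√(V₂²−V₁²)/(V₁V₂).
√(V₂²−V₁²) = √(3634²−1022²) = 3487.3 m/s.
tᵢ = 2·51.1·3487.3/(1022·3634) = 0.09596 s.

96 ms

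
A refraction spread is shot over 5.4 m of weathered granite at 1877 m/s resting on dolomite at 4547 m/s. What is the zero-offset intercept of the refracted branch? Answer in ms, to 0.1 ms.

5.2 ms

tᵢ = 2h·√(V₂²−V₁²)/(V₁V₂).
√(V₂²−V₁²) = √(4547²−1877²) = 4141.5 m/s.
tᵢ = 2·5.4·4141.5/(1877·4547) = 0.00524 s.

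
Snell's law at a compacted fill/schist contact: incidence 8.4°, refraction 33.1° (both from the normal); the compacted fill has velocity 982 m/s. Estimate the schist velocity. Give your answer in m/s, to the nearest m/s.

Snell's law: sin 8.4°/V₁ = sin 33.1°/V₂.
V₂ = V₁·sin 33.1°/sin 8.4° = 982 × 3.7383 = 3671.01 m/s.

3671 m/s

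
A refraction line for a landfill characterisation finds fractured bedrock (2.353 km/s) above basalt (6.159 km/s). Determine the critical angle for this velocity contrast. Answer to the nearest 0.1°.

At critical incidence the refracted ray runs along the interface (θ₂ = 90°), so sin θ_c = V₁/V₂.
θ_c = arcsin(2.353/6.159) = arcsin 0.3820 = 22.46°.

22.5°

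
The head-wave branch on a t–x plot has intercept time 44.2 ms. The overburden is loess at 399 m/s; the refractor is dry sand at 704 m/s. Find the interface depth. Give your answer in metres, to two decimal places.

10.70 m

θ_c = arcsin(399/704) = 34.52°; cos θ_c = 0.8239.
tᵢ = 2h cos θ_c/V₁ ⇒ h = tᵢ·V₁/(2 cos θ_c) = 0.0442·399/(2·0.8239) = 10.70 m.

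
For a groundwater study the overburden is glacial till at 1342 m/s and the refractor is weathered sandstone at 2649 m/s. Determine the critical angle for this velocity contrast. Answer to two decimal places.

Critical incidence: sin θ_c = V₁/V₂ = 1342/2649 = 0.5066.
θ_c = arcsin 0.5066 = 30.44°.

30.44°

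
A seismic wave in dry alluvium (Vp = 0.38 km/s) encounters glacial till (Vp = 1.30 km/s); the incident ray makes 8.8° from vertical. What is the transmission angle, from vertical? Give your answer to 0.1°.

31.6°

sin θ₁/V₁ = sin θ₂/V₂ ⇒ sin θ₂ = 1.30·sin 8.8°/0.38 = 1.30·0.1530/0.38 = 0.5234.
θ₂ = arcsin 0.5234 = 31.56° from the normal.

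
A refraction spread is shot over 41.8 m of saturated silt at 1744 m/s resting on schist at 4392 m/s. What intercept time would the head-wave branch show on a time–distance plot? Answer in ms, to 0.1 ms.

θ_c = arcsin(V₁/V₂) = arcsin(1744/4392) = 23.40°; cos θ_c = 0.9178.
tᵢ = 2h·cos θ_c / V₁ = 2·41.8·0.9178 / 1744 = 0.04399 s.

44.0 ms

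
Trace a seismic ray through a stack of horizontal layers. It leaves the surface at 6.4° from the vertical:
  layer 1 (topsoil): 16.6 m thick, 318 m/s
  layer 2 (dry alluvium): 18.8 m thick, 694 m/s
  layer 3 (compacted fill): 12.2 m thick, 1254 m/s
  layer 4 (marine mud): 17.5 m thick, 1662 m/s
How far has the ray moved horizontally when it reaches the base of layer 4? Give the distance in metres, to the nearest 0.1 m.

25.1 m

Ray parameter p = sin 6.4° / 318 m/s = 3.5053e-04 s/m.
Layer 1: θ = 6.40°; offset = 16.6·tan 6.40° = 1.862 m.
Layer 2: sin θ = p·694 = 0.2433 → θ = 14.08°; offset = 18.8·tan 14.08° = 4.715 m.
Layer 3: sin θ = p·1254 = 0.4396 → θ = 26.08°; offset = 12.2·tan 26.08° = 5.970 m.
Layer 4: sin θ = p·1662 = 0.5826 → θ = 35.63°; offset = 17.5·tan 35.63° = 12.544 m.
Σ offsets = 25.091 m.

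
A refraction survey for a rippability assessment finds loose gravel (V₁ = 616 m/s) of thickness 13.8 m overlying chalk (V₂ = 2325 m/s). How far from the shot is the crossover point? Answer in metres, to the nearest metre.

x_cross = 2h·√((V₂+V₁)/(V₂−V₁)).
(V₂+V₁)/(V₂−V₁) = (2325+616)/(2325−616) = 1.7209; √ = 1.3118.
x_cross = 2·13.8·1.3118 = 36.21 m.

36 m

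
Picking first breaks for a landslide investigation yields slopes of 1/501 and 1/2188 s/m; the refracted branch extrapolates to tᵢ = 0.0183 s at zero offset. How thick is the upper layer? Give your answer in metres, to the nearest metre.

θ_c = arcsin(501/2188) = 13.24°; cos θ_c = 0.9734.
tᵢ = 2h cos θ_c/V₁ ⇒ h = tᵢ·V₁/(2 cos θ_c) = 0.0183·501/(2·0.9734) = 4.71 m.

5 m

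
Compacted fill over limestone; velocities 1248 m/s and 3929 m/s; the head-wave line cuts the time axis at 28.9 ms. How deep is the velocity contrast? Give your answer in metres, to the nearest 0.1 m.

19.0 m

θ_c = arcsin(1248/3929) = 18.52°; cos θ_c = 0.9482.
tᵢ = 2h cos θ_c/V₁ ⇒ h = tᵢ·V₁/(2 cos θ_c) = 0.0289·1248/(2·0.9482) = 19.02 m.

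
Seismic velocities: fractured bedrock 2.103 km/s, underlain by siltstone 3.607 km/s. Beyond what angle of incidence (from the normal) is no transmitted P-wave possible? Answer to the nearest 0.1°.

At critical incidence the refracted ray runs along the interface (θ₂ = 90°), so sin θ_c = V₁/V₂.
θ_c = arcsin(2.103/3.607) = arcsin 0.5830 = 35.66°.

35.7°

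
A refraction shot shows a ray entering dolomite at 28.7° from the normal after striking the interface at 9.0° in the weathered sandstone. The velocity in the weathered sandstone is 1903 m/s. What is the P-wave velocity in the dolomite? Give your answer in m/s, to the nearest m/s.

5842 m/s

sin 9.0° = 0.1564; sin 28.7° = 0.4802.
V₂ = V₁·(sin θ₂/sin θ₁) = 1903·(0.4802/0.1564) = 5841.84 m/s.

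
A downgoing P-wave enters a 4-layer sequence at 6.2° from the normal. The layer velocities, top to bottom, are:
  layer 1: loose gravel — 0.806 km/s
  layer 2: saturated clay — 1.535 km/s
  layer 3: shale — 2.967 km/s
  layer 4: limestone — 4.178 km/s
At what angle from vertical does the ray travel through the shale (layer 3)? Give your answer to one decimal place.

23.4°

Snell's law across each interface conserves sin θ / V, so sin θ_3 = V_3·sin θ₁/V₁.
sin θ_3 = 2.967 × sin 6.2° / 0.806 = 0.3976.
θ_3 = 23.43° from the vertical.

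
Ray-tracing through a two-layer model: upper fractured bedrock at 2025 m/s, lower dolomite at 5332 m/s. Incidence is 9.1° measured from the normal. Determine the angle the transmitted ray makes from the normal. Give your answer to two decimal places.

24.61°

Snell's law: sin θ₂ = (V₂/V₁)·sin θ₁ = (5332/2025)·sin 9.1° = 0.4164.
θ₂ = arcsin 0.4164 = 24.61° from the normal.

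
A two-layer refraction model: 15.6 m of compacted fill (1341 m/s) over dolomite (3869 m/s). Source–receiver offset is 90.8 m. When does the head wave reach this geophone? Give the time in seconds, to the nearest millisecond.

θ_c = arcsin(V₁/V₂) = arcsin(1341/3869) = 20.28°, cos θ_c = 0.9380.
Intercept time tᵢ = 2h cos θ_c / V₁ = 2·15.6·0.9380/1341 = 0.02182 s.
t = x/V₂ + tᵢ = 90.8/3869 + 0.02182 = 0.04529 s.

0.045 s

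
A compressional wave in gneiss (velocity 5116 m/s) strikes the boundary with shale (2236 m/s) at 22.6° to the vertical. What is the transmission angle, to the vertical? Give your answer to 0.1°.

Snell's law: sin θ₂ = (V₂/V₁)·sin θ₁ = (2236/5116)·sin 22.6° = 0.1680.
θ₂ = sin⁻¹(0.1680) = 9.67° (from vertical).

9.7°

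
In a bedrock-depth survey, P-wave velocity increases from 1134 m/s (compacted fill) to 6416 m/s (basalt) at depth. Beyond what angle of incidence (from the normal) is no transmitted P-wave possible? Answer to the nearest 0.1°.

Critical incidence: sin θ_c = V₁/V₂ = 1134/6416 = 0.1767.
θ_c = arcsin 0.1767 = 10.18°.

10.2°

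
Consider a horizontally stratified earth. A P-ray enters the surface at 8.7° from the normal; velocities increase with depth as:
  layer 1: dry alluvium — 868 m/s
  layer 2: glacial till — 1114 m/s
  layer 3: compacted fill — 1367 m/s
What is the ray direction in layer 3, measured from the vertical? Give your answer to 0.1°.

Snell's law across each interface conserves sin θ / V, so sin θ_3 = V_3·sin θ₁/V₁.
sin θ_3 = 1367 × sin 8.7° / 868 = 0.2382.
θ_3 = arcsin 0.2382 = 13.78°.

13.8°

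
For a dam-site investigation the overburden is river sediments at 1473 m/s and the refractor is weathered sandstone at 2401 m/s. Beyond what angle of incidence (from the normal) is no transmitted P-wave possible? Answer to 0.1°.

37.8°

At critical incidence the refracted ray runs along the interface (θ₂ = 90°), so sin θ_c = V₁/V₂.
θ_c = arcsin(1473/2401) = arcsin 0.6135 = 37.84°.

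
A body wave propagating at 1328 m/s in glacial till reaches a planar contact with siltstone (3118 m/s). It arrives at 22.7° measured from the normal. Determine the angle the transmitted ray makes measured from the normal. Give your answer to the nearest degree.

sin θ₁/V₁ = sin θ₂/V₂ ⇒ sin θ₂ = 3118·sin 22.7°/1328 = 3118·0.3859/1328 = 0.9061.
θ₂ = arcsin 0.9061 = 64.97° from the normal.

65°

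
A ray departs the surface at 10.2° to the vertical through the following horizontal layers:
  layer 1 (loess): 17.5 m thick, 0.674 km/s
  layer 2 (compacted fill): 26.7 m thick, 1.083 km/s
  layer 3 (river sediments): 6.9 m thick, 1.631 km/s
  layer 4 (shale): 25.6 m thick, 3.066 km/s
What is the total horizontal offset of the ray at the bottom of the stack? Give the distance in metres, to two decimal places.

49.15 m

Apply Snell's law at each interface; in layer i the horizontal offset is hᵢ·tan θᵢ.
Layer 1: θ = 10.20°; offset = 17.5·tan 10.20° = 3.1487 m.
Layer 2: sin θ = 1.083·sin 10.2°/0.674 = 0.2845, θ = 16.53°; offset = 26.7·tan 16.53° = 7.9249 m.
Layer 3: sin θ = 1.631·sin 10.2°/0.674 = 0.4285, θ = 25.37°; offset = 6.9·tan 25.37° = 3.2725 m.
Layer 4: sin θ = 3.066·sin 10.2°/0.674 = 0.8056, θ = 53.66°; offset = 25.6·tan 53.66° = 34.8038 m.
Σ offsets = 49.1500 m.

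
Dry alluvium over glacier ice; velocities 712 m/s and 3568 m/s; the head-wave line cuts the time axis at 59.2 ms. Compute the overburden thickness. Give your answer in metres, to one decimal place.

h = tᵢ·V₁·V₂ / (2·√(V₂²−V₁²)).
√(V₂²−V₁²) = √(3568² − 712²) = 3496.2 m/s.
h = 0.0592 s × 712 × 3568 / (2 × 3496.2) = 21.51 m.

21.5 m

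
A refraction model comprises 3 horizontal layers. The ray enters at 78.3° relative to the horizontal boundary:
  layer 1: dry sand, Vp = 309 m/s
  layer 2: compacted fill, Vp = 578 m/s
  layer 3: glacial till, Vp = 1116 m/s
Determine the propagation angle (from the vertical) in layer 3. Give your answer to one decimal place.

From the normal: θ₁ = 90° − 78.3° = 11.7°.
Snell's law across each interface conserves sin θ / V, so sin θ_3 = V_3·sin θ₁/V₁.
sin θ_3 = 1116 × sin 11.7° / 309 = 0.7324.
θ_3 = arcsin 0.7324 = 47.09°.

47.1°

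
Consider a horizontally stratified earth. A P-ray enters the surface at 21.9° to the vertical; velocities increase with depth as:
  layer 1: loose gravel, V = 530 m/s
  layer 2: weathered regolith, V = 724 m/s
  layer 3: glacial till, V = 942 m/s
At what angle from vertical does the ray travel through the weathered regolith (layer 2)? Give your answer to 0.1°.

30.6°

Ray parameter p = sin 21.9° / 530 = 7.0375e-04 s/m.
sin θ_2 = p·V_2 = 7.0375e-04 × 724 = 0.5095.
θ_2 = arcsin 0.5095 = 30.63°.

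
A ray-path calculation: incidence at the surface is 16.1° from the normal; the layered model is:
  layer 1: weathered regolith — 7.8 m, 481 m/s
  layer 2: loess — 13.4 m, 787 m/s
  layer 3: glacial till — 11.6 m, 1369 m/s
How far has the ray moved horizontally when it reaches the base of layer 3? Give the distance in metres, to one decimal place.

Apply Snell's law at each interface; in layer i the horizontal offset is hᵢ·tan θᵢ.
Layer 1: θ = 16.10°; offset = 7.8·tan 16.10° = 2.251 m.
Layer 2: sin θ = 787·sin 16.1°/481 = 0.4537, θ = 26.98°; offset = 13.4·tan 26.98° = 6.823 m.
Layer 3: sin θ = 1369·sin 16.1°/481 = 0.7893, θ = 52.12°; offset = 11.6·tan 52.12° = 14.911 m.
Summing the layer offsets gives 23.985 m.

24.0 m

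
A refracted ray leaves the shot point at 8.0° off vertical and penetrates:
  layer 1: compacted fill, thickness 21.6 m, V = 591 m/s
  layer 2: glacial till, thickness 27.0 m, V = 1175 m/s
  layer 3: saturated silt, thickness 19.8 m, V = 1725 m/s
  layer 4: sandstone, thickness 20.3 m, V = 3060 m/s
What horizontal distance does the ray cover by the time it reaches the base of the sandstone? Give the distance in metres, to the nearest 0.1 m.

p = sin θ₁/V₁ = sin 8.0°/591 = 2.3549e-04 s/m is conserved through the stack.
Layer 1: θ = 8.00°; offset = 21.6·tan 8.00° = 3.036 m.
Layer 2: sin θ = p·1175 = 0.2767 → θ = 16.06°; offset = 27.0·tan 16.06° = 7.774 m.
Layer 3: sin θ = p·1725 = 0.4062 → θ = 23.97°; offset = 19.8·tan 23.97° = 8.802 m.
Layer 4: sin θ = p·3060 = 0.7206 → θ = 46.10°; offset = 20.3·tan 46.10° = 21.097 m.
Summing the layer offsets gives 40.709 m.

40.7 m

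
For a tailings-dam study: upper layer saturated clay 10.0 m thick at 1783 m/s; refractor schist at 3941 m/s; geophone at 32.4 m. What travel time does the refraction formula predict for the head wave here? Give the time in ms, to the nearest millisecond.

t = x/V₂ + 2h·√(V₂²−V₁²)/(V₁V₂).
√(V₂²−V₁²) = √(3941²−1783²) = 3514.6 m/s; delay term = 2·10.0·3514.6/(1783·3941) = 0.01000 s.
t = 32.4/3941 + 0.01000 = 0.01822 s.

18 ms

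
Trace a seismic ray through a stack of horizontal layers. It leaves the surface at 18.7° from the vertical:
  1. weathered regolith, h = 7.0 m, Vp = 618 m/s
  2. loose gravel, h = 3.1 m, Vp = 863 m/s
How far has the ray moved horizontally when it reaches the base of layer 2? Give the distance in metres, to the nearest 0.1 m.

3.9 m

p = sin θ₁/V₁ = sin 18.7°/618 = 5.1879e-04 s/m is conserved through the stack.
Layer 1: θ = 18.70°; offset = 7.0·tan 18.70° = 2.369 m.
Layer 2: sin θ = p·863 = 0.4477 → θ = 26.60°; offset = 3.1·tan 26.60° = 1.552 m.
Total horizontal offset = 3.922 m.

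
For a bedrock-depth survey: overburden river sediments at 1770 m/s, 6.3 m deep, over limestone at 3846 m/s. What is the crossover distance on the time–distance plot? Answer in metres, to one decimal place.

20.7 m

x_cross = 2h·√((V₂+V₁)/(V₂−V₁)).
(V₂+V₁)/(V₂−V₁) = (3846+1770)/(3846−1770) = 2.7052; √ = 1.6447.
x_cross = 2·6.3·1.6447 = 20.72 m.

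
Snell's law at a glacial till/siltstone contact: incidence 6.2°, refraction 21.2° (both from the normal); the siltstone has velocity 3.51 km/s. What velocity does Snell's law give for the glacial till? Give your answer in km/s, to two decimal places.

Snell's law: sin 6.2°/V₁ = sin 21.2°/V₂.
V₁ = V₂·sin 6.2°/sin 21.2° = 3.51 × 0.2987 = 1.05 km/s.

1.05 km/s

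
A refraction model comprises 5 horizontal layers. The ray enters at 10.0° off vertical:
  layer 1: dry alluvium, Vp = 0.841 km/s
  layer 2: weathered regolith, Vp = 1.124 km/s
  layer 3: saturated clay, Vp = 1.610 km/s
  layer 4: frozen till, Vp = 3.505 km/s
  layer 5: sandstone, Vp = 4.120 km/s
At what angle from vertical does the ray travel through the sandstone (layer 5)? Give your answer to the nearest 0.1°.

Ray parameter p = sin 10.0° / 0.841 = 2.0648e-01 s/km.
sin θ_5 = p·V_5 = 2.0648e-01 × 4.120 = 0.8507.
θ_5 = 58.29° from the vertical.

58.3°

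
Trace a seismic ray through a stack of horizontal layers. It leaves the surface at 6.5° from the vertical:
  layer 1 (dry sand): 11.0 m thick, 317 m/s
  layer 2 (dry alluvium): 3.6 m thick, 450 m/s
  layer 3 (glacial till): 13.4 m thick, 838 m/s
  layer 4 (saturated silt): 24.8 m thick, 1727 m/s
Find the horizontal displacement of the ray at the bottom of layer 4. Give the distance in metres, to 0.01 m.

Apply Snell's law at each interface; in layer i the horizontal offset is hᵢ·tan θᵢ.
Layer 1: θ = 6.50°; offset = 11.0·tan 6.50° = 1.2533 m.
Layer 2: sin θ = 450·sin 6.5°/317 = 0.1607, θ = 9.25°; offset = 3.6·tan 9.25° = 0.5861 m.
Layer 3: sin θ = 838·sin 6.5°/317 = 0.2993, θ = 17.41°; offset = 13.4·tan 17.41° = 4.2026 m.
Layer 4: sin θ = 1727·sin 6.5°/317 = 0.6167, θ = 38.08°; offset = 24.8·tan 38.08° = 19.4299 m.
Σ offsets = 25.4719 m.

25.47 m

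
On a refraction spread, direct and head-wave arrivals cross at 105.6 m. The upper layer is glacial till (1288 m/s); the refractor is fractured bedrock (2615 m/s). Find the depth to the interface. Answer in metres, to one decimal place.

x_cross = 2h·√((V₂+V₁)/(V₂−V₁)) → h = x_cross / (2·√((V₂+V₁)/(V₂−V₁))).
√((V₂+V₁)/(V₂−V₁)) = √((2615+1288)/(2615−1288)) = 1.7150.
h = 105.6 / (2·1.7150) = 30.79 m.

30.8 m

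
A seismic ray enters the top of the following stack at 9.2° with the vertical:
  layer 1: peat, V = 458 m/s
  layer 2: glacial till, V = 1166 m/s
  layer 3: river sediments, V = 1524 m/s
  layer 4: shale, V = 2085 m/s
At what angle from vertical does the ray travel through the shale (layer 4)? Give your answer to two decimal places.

46.71°

Ray parameter p = sin 9.2° / 458 = 3.4909e-04 s/m.
sin θ_4 = p·V_4 = 3.4909e-04 × 2085 = 0.7278.
θ_4 = 46.71° from the vertical.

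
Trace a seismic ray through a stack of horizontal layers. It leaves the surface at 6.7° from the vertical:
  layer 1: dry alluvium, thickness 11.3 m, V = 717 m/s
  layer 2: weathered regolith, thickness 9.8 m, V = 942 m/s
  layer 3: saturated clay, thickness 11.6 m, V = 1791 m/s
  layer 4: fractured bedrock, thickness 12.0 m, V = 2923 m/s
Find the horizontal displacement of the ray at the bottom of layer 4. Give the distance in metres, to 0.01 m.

Ray parameter p = sin 6.7° / 717 m/s = 1.6272e-04 s/m.
Layer 1: θ = 6.70°; offset = 11.3·tan 6.70° = 1.3274 m.
Layer 2: sin θ = p·942 = 0.1533 → θ = 8.82°; offset = 9.8·tan 8.82° = 1.5201 m.
Layer 3: sin θ = p·1791 = 0.2914 → θ = 16.94°; offset = 11.6·tan 16.94° = 3.5340 m.
Layer 4: sin θ = p·2923 = 0.4756 → θ = 28.40°; offset = 12.0·tan 28.40° = 6.4885 m.
Summing the layer offsets gives 12.8701 m.

12.87 m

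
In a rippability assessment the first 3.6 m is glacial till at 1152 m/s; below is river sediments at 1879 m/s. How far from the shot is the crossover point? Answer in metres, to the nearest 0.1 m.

x_cross = 2h·√((V₂+V₁)/(V₂−V₁)).
(V₂+V₁)/(V₂−V₁) = (1879+1152)/(1879−1152) = 4.1692; √ = 2.0419.
x_cross = 2·3.6·2.0419 = 14.70 m.

14.7 m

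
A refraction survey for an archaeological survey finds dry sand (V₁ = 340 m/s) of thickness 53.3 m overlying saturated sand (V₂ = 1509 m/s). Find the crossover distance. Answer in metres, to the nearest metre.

134 m

x_cross = 2h·√((V₂+V₁)/(V₂−V₁)).
(V₂+V₁)/(V₂−V₁) = (1509+340)/(1509−340) = 1.5817; √ = 1.2577.
x_cross = 2·53.3·1.2577 = 134.07 m.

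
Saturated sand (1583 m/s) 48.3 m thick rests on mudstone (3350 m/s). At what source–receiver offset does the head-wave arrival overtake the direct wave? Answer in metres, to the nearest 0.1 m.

x_cross = 2h·√((V₂+V₁)/(V₂−V₁)).
(V₂+V₁)/(V₂−V₁) = (3350+1583)/(3350−1583) = 2.7917; √ = 1.6708.
x_cross = 2·48.3·1.6708 = 161.40 m.

161.4 m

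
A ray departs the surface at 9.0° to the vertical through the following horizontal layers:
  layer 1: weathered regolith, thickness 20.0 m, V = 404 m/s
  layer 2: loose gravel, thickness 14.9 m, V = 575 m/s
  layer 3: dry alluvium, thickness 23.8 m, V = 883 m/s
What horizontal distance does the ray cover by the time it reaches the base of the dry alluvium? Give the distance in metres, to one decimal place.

Ray parameter p = sin 9.0° / 404 m/s = 3.8721e-04 s/m.
Layer 1: θ = 9.00°; offset = 20.0·tan 9.00° = 3.168 m.
Layer 2: sin θ = p·575 = 0.2226 → θ = 12.86°; offset = 14.9·tan 12.86° = 3.403 m.
Layer 3: sin θ = p·883 = 0.3419 → θ = 19.99°; offset = 23.8·tan 19.99° = 8.659 m.
Total horizontal offset = 15.230 m.

15.2 m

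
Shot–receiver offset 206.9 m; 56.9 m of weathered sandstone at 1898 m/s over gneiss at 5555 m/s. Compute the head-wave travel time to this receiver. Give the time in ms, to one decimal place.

93.6 ms

θ_c = arcsin(V₁/V₂) = arcsin(1898/5555) = 19.98°, cos θ_c = 0.9398.
Intercept time tᵢ = 2h cos θ_c / V₁ = 2·56.9·0.9398/1898 = 0.05635 s.
t = x/V₂ + tᵢ = 206.9/5555 + 0.05635 = 0.09360 s.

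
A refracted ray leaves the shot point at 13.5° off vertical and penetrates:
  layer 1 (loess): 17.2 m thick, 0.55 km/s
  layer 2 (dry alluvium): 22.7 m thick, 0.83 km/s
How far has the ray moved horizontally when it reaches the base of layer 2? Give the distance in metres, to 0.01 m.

12.67 m

Ray parameter p = sin 13.5° / 0.55 km/s = 4.2445e-01 s/km.
Layer 1: θ = 13.50°; offset = 17.2·tan 13.50° = 4.1294 m.
Layer 2: sin θ = p·0.83 = 0.3523 → θ = 20.63°; offset = 22.7·tan 20.63° = 8.5448 m.
Summing the layer offsets gives 12.6741 m.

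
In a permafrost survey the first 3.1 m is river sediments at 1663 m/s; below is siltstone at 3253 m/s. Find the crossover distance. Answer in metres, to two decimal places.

x_cross = 2h·√((V₂+V₁)/(V₂−V₁)).
(V₂+V₁)/(V₂−V₁) = (3253+1663)/(3253−1663) = 3.0918; √ = 1.7584.
x_cross = 2·3.1·1.7584 = 10.90 m.

10.90 m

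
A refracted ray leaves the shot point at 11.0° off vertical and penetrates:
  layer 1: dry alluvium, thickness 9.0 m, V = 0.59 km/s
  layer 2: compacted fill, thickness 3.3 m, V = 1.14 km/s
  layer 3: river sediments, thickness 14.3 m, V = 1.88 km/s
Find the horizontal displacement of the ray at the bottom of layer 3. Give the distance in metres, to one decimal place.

Apply Snell's law at each interface; in layer i the horizontal offset is hᵢ·tan θᵢ.
Layer 1: θ = 11.00°; offset = 9.0·tan 11.00° = 1.749 m.
Layer 2: sin θ = 1.14·sin 11.0°/0.59 = 0.3687, θ = 21.63°; offset = 3.3·tan 21.63° = 1.309 m.
Layer 3: sin θ = 1.88·sin 11.0°/0.59 = 0.6080, θ = 37.45°; offset = 14.3·tan 37.45° = 10.951 m.
Σ offsets = 14.009 m.

14.0 m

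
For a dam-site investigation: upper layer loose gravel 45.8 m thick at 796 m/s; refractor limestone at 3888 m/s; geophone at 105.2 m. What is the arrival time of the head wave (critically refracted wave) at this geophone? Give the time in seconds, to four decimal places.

0.1397 s

t = x/V₂ + 2h·√(V₂²−V₁²)/(V₁V₂).
√(V₂²−V₁²) = √(3888²−796²) = 3805.6 m/s; delay term = 2·45.8·3805.6/(796·3888) = 0.11264 s.
t = 105.2/3888 + 0.11264 = 0.13970 s.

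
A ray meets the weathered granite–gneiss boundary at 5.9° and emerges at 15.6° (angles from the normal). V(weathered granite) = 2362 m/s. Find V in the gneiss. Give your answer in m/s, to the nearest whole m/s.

Snell's law: sin 5.9°/V₁ = sin 15.6°/V₂.
V₂ = V₁·sin 15.6°/sin 5.9° = 2362 × 2.6161 = 6179.33 m/s.

6179 m/s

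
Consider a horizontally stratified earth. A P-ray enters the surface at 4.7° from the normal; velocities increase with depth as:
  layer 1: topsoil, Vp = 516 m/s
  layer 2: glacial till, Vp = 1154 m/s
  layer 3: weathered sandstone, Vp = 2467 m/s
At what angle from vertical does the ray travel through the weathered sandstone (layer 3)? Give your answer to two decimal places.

23.06°

Snell's law across each interface conserves sin θ / V, so sin θ_3 = V_3·sin θ₁/V₁.
sin θ_3 = 2467 × sin 4.7° / 516 = 0.3917.
θ_3 = 23.06° from the vertical.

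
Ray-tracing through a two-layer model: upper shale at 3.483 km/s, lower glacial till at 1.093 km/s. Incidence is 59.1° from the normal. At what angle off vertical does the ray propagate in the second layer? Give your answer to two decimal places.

sin θ₁/V₁ = sin θ₂/V₂ ⇒ sin θ₂ = 1.093·sin 59.1°/3.483 = 1.093·0.8581/3.483 = 0.2693.
θ₂ = sin⁻¹(0.2693) = 15.62° (from vertical).

15.62°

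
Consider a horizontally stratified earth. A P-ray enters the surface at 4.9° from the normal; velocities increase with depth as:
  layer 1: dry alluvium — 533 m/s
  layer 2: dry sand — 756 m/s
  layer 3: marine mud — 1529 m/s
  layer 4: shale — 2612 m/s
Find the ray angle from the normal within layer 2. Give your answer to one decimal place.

7.0°

Snell's law across each interface conserves sin θ / V, so sin θ_2 = V_2·sin θ₁/V₁.
sin θ_2 = 756 × sin 4.9° / 533 = 0.1212.
θ_2 = arcsin 0.1212 = 6.96°.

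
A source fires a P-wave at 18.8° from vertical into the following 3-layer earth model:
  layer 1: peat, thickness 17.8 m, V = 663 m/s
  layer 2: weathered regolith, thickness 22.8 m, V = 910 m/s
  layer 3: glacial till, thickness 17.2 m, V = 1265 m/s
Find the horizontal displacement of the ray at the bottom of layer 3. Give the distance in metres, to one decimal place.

Ray parameter p = sin 18.8° / 663 m/s = 4.8607e-04 s/m.
Layer 1: θ = 18.80°; offset = 17.8·tan 18.80° = 6.060 m.
Layer 2: sin θ = p·910 = 0.4423 → θ = 26.25°; offset = 22.8·tan 26.25° = 11.245 m.
Layer 3: sin θ = p·1265 = 0.6149 → θ = 37.94°; offset = 17.2·tan 37.94° = 13.411 m.
Total horizontal offset = 30.715 m.

30.7 m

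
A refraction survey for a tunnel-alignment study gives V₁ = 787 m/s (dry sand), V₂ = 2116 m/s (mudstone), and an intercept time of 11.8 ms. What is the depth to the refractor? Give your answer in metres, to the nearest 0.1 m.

θ_c = arcsin(787/2116) = 21.83°; cos θ_c = 0.9283.
tᵢ = 2h cos θ_c/V₁ ⇒ h = tᵢ·V₁/(2 cos θ_c) = 0.0118·787/(2·0.9283) = 5.00 m.

5.0 m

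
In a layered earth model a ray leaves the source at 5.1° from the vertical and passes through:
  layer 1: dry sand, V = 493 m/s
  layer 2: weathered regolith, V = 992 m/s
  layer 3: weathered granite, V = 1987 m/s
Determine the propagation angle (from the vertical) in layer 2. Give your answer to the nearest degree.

Ray parameter p = sin 5.1° / 493 = 1.8031e-04 s/m.
sin θ_2 = p·V_2 = 1.8031e-04 × 992 = 0.1789.
θ_2 = arcsin 0.1789 = 10.30°.

10°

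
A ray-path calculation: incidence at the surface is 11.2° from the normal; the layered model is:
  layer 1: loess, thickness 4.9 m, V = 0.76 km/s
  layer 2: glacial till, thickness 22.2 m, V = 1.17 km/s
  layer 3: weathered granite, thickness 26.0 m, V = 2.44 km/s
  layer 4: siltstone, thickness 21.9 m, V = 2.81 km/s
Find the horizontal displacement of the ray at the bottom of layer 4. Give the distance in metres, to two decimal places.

p = sin θ₁/V₁ = sin 11.2°/0.76 = 2.5557e-01 s/km is conserved through the stack.
Layer 1: θ = 11.20°; offset = 4.9·tan 11.20° = 0.9702 m.
Layer 2: sin θ = p·1.17 = 0.2990 → θ = 17.40°; offset = 22.2·tan 17.40° = 6.9565 m.
Layer 3: sin θ = p·2.44 = 0.6236 → θ = 38.58°; offset = 26.0·tan 38.58° = 20.7400 m.
Layer 4: sin θ = p·2.81 = 0.7182 → θ = 45.90°; offset = 21.9·tan 45.90° = 22.6010 m.
Total horizontal offset = 51.2677 m.

51.27 m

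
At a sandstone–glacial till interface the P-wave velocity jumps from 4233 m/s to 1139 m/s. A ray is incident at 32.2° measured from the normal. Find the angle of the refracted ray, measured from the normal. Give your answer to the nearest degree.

8°

Snell's law: sin θ₂ = (V₂/V₁)·sin θ₁ = (1139/4233)·sin 32.2° = 0.1434.
θ₂ = sin⁻¹(0.1434) = 8.24° (from vertical).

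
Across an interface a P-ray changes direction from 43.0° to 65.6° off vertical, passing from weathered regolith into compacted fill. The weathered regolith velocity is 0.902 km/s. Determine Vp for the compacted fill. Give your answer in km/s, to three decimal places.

1.204 km/s

sin 43.0° = 0.6820; sin 65.6° = 0.9107.
V₂ = V₁·(sin θ₂/sin θ₁) = 0.902·(0.9107/0.6820) = 1.204 km/s.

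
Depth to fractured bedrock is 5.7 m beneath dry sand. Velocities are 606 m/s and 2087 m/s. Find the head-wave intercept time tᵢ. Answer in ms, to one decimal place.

θ_c = arcsin(V₁/V₂) = arcsin(606/2087) = 16.88°; cos θ_c = 0.9569.
tᵢ = 2h·cos θ_c / V₁ = 2·5.7·0.9569 / 606 = 0.01800 s.

18.0 ms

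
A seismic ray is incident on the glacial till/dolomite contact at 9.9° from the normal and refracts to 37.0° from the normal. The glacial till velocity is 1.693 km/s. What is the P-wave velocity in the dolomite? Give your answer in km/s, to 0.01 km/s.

5.93 km/s

sin 9.9° = 0.1719; sin 37.0° = 0.6018.
V₂ = V₁·(sin θ₂/sin θ₁) = 1.693·(0.6018/0.1719) = 5.93 km/s.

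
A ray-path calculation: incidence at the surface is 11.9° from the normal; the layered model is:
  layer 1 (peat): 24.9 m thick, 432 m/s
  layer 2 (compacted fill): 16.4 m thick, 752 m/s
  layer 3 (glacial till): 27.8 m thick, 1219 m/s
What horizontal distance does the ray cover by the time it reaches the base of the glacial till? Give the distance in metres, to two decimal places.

31.44 m

Apply Snell's law at each interface; in layer i the horizontal offset is hᵢ·tan θᵢ.
Layer 1: θ = 11.90°; offset = 24.9·tan 11.90° = 5.2473 m.
Layer 2: sin θ = 752·sin 11.9°/432 = 0.3589, θ = 21.04°; offset = 16.4·tan 21.04° = 6.3071 m.
Layer 3: sin θ = 1219·sin 11.9°/432 = 0.5819, θ = 35.58°; offset = 27.8·tan 35.58° = 19.8892 m.
Σ offsets = 31.4435 m.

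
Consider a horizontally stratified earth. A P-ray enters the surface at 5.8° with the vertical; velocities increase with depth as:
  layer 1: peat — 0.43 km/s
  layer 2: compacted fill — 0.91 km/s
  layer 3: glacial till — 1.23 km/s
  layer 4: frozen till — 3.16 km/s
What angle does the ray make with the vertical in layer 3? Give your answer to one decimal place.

16.8°

Ray parameter p = sin 5.8° / 0.43 = 2.3501e-01 s/km.
sin θ_3 = p·V_3 = 2.3501e-01 × 1.23 = 0.2891.
θ_3 = 16.80° from the vertical.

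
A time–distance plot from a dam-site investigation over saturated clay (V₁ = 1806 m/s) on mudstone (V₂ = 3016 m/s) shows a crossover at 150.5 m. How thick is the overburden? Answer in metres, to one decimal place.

37.7 m

x_cross = 2h·√((V₂+V₁)/(V₂−V₁)) → h = x_cross / (2·√((V₂+V₁)/(V₂−V₁))).
√((V₂+V₁)/(V₂−V₁)) = √((3016+1806)/(3016−1806)) = 1.9963.
h = 150.5 / (2·1.9963) = 37.70 m.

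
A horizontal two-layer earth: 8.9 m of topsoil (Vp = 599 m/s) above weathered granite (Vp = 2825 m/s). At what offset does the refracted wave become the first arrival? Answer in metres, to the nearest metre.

x_cross = 2h·√((V₂+V₁)/(V₂−V₁)).
(V₂+V₁)/(V₂−V₁) = (2825+599)/(2825−599) = 1.5382; √ = 1.2402.
x_cross = 2·8.9·1.2402 = 22.08 m.

22 m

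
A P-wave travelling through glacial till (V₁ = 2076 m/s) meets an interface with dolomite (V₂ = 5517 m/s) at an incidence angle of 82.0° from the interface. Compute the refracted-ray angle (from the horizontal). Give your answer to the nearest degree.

68°

Angle from the normal: 90° − 82.0° = 8.0°.
Snell's law: sin θ₂ = (V₂/V₁)·sin θ₁ = (5517/2076)·sin 8.0° = 0.3699.
θ₂ = arcsin 0.3699 = 21.71° from the normal.
From the interface: 90° − 21.71° = 68.29°.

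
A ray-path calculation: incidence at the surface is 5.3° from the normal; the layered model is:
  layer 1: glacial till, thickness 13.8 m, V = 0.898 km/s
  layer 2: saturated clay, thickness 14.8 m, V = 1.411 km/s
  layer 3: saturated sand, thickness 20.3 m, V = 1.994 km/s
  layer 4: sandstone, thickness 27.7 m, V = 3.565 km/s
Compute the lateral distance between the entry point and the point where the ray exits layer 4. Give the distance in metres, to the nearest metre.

19 m

Ray parameter p = sin 5.3° / 0.898 km/s = 1.0286e-01 s/km.
Layer 1: θ = 5.30°; offset = 13.8·tan 5.30° = 1.280 m.
Layer 2: sin θ = p·1.411 = 0.1451 → θ = 8.35°; offset = 14.8·tan 8.35° = 2.171 m.
Layer 3: sin θ = p·1.994 = 0.2051 → θ = 11.84°; offset = 20.3·tan 11.84° = 4.254 m.
Layer 4: sin θ = p·3.565 = 0.3667 → θ = 21.51°; offset = 27.7·tan 21.51° = 10.918 m.
Summing the layer offsets gives 18.624 m.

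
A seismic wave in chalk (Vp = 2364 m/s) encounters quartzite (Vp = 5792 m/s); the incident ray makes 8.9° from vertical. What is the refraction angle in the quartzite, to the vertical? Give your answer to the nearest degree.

22°

sin θ₁/V₁ = sin θ₂/V₂ ⇒ sin θ₂ = 5792·sin 8.9°/2364 = 5792·0.1547/2364 = 0.3791.
θ₂ = arcsin 0.3791 = 22.28° from the normal.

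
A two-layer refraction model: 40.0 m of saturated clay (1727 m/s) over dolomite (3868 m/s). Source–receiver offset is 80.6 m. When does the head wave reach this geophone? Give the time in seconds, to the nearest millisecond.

0.062 s

t = x/V₂ + 2h·√(V₂²−V₁²)/(V₁V₂).
√(V₂²−V₁²) = √(3868²−1727²) = 3461.1 m/s; delay term = 2·40.0·3461.1/(1727·3868) = 0.04145 s.
t = 80.6/3868 + 0.04145 = 0.06229 s.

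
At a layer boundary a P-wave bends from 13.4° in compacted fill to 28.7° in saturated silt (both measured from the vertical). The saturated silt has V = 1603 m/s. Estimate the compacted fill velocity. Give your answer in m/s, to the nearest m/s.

Snell's law: sin 13.4°/V₁ = sin 28.7°/V₂.
V₁ = V₂·sin 13.4°/sin 28.7° = 1603 × 0.4826 = 773.58 m/s.

774 m/s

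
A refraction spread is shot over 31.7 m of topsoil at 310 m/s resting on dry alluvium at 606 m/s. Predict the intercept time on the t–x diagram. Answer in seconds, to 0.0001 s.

0.1757 s

tᵢ = 2h·√(V₂²−V₁²)/(V₁V₂).
√(V₂²−V₁²) = √(606²−310²) = 520.7 m/s.
tᵢ = 2·31.7·520.7/(310·606) = 0.17573 s.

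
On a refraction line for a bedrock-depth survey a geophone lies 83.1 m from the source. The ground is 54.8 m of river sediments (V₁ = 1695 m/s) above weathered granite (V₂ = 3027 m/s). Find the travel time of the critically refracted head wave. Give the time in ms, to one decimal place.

t = x/V₂ + 2h·√(V₂²−V₁²)/(V₁V₂).
√(V₂²−V₁²) = √(3027²−1695²) = 2507.9 m/s; delay term = 2·54.8·2507.9/(1695·3027) = 0.05357 s.
t = 83.1/3027 + 0.05357 = 0.08103 s.

81.0 ms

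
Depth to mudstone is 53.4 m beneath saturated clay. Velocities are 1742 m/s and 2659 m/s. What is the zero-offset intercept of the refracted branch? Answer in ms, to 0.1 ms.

46.3 ms

tᵢ = 2h·√(V₂²−V₁²)/(V₁V₂).
√(V₂²−V₁²) = √(2659²−1742²) = 2008.9 m/s.
tᵢ = 2·53.4·2008.9/(1742·2659) = 0.04632 s.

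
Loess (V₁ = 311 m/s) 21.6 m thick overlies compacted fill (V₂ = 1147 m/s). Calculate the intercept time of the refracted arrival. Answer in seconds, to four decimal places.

0.1337 s

tᵢ = 2h·√(V₂²−V₁²)/(V₁V₂).
√(V₂²−V₁²) = √(1147²−311²) = 1104.0 m/s.
tᵢ = 2·21.6·1104.0/(311·1147) = 0.13370 s.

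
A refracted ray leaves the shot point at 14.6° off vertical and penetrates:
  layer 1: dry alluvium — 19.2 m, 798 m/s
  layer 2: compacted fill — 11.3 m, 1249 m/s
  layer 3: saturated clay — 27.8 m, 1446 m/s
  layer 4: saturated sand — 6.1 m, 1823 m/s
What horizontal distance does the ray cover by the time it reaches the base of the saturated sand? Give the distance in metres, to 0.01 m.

28.42 m

p = sin θ₁/V₁ = sin 14.6°/798 = 3.1588e-04 s/m is conserved through the stack.
Layer 1: θ = 14.60°; offset = 19.2·tan 14.60° = 5.0012 m.
Layer 2: sin θ = p·1249 = 0.3945 → θ = 23.24°; offset = 11.3·tan 23.24° = 4.8517 m.
Layer 3: sin θ = p·1446 = 0.4568 → θ = 27.18°; offset = 27.8·tan 27.18° = 14.2738 m.
Layer 4: sin θ = p·1823 = 0.5758 → θ = 35.16°; offset = 6.1·tan 35.16° = 4.2965 m.
Summing the layer offsets gives 28.4233 m.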